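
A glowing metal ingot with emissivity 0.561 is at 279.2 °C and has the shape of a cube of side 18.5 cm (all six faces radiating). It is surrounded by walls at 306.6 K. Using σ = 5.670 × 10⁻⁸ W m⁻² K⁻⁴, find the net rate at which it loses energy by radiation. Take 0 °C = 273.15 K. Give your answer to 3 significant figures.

Net loss ≈ 550 W

T = 279.2 °C + 273.15 = 552.35 K.
Area A = 6s² = 6×(0.185 m)² = 0.20535 m².
Net radiated power P_net = εσA(T⁴ − T₀⁴) = 0.561×5.670×10⁻⁸×0.20535×(552.35⁴ − 306.6⁴).
T⁴ − T₀⁴ = 9.30802×10¹⁰ − 8.83667×10⁹ = 8.42435×10¹⁰ K⁴, so P_net = 550 W.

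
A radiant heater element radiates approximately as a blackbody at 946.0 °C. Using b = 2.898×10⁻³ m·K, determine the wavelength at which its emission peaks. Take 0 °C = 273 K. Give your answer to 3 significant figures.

T = 946.0 °C + 273 = 1219.0 K.
Wien's displacement law: λ_max = b/T = (2.898×10⁻³ m·K)/(1219.0 K) = 2.377×10⁻⁶ m.
That is 2.38 μm, in the infrared range.

λ_max ≈ 2.38 μm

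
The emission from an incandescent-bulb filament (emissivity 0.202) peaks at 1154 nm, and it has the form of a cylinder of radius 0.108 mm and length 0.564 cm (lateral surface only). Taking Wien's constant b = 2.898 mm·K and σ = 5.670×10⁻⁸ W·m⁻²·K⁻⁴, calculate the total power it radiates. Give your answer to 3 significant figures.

P ≈ 1.74 W

Wien's law: T = b/λ_max = 2.898×10⁻³/1.154×10⁻⁶ = 2511.27 K.
Lateral area A = 2πrL = 2π×1.08×10⁻⁴×5.64×10⁻³ = 3.82721×10⁻⁶ m².
Then P = εσAT⁴ = 0.202×5.670×10⁻⁸×3.82721×10⁻⁶×(2511.27)⁴ = 1.74 W.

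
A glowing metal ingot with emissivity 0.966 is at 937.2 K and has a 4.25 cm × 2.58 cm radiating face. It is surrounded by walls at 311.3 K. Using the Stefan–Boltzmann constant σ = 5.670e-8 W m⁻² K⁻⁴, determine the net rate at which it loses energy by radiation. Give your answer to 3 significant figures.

Area A = 0.0425 × 0.0258 = 1.0965×10⁻³ m².
Net radiated power P_net = εσA(T⁴ − T₀⁴) = 0.966×5.670×10⁻⁸×1.0965×10⁻³×(937.2⁴ − 311.3⁴).
T⁴ − T₀⁴ = 7.71488×10¹¹ − 9.39110×10⁹ = 7.62097×10¹¹ K⁴, so P_net = 45.8 W.

Net loss ≈ 45.8 W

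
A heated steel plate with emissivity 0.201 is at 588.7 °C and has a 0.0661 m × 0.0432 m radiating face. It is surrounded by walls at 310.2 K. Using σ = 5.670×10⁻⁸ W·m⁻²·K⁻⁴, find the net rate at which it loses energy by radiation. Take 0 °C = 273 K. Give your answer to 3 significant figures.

Net loss ≈ 17.6 W

T = 588.7 °C + 273 = 861.7 K.
Area A = 0.0661 × 0.0432 = 2.85552×10⁻³ m².
Net radiated power P_net = εσA(T⁴ − T₀⁴) = 0.201×5.670×10⁻⁸×2.85552×10⁻³×(861.7⁴ − 310.2⁴).
T⁴ − T₀⁴ = 5.51346×10¹¹ − 9.25907×10⁹ = 5.42087×10¹¹ K⁴, so P_net = 17.6 W.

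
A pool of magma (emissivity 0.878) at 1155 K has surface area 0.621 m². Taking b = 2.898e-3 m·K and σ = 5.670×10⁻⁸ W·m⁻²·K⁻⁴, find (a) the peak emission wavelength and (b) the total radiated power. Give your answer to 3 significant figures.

λ_max ≈ 2.51×10³ nm; P ≈ 5.50×10⁴ W

(a) λ_max = b/T = 2.898×10⁻³/1155 = 2.509×10⁻⁶ m = 2.51×10³ nm.
Area A = 0.621 m².
(b) P = εσAT⁴ = 0.878×5.670×10⁻⁸×0.621×(1155)⁴ = 5.50×10⁴ W.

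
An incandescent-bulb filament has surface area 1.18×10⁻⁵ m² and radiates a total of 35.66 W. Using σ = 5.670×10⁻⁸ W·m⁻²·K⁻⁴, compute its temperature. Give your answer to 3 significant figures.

Area A = 1.18×10⁻⁵ m².
P = σAT⁴ ⇒ T = (P/(σA))^(1/4) = (35.66/(5.670×10⁻⁸×1.18×10⁻⁵))^(1/4) = 2.70×10³ K.

T ≈ 2.70×10³ K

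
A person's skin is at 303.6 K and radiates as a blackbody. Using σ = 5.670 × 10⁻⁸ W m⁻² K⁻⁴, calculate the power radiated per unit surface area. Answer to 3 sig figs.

Stefan–Boltzmann: I = σT⁴ = 5.670×10⁻⁸ × (303.6)⁴ = 482 W/m².

I ≈ 482 W/m²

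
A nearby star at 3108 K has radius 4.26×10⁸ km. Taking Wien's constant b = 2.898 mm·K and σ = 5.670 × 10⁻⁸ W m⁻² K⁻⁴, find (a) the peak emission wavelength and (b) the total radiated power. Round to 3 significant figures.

(a) λ_max = b/T = 2.898×10⁻³/3108 = 9.324×10⁻⁷ m = 0.932 μm.
Surface area A = 4πR² = 4π(4.26×10¹¹ m)² = 2.28049×10²⁴ m².
(b) P = σAT⁴ = 5.670×10⁻⁸×2.28049×10²⁴×(3108)⁴ = 1.21×10³¹ W.

λ_max ≈ 0.932 μm; P ≈ 1.21×10³¹ W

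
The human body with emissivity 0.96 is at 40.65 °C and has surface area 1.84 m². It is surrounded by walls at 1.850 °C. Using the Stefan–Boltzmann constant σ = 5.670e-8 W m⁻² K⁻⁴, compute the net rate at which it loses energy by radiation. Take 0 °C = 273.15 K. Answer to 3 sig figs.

T = 40.65 °C + 273.15 = 313.80 K.
Surroundings: T = 1.850 °C + 273.15 = 275.000 K.
Area A = 1.84 m².
Net radiated power P_net = εσA(T⁴ − T₀⁴) = 0.96×5.670×10⁻⁸×1.84×(313.80⁴ − 275.000⁴).
T⁴ − T₀⁴ = 9.69643×10⁹ − 5.71914×10⁹ = 3.97729×10⁹ K⁴, so P_net = 398 W.

Net loss ≈ 398 W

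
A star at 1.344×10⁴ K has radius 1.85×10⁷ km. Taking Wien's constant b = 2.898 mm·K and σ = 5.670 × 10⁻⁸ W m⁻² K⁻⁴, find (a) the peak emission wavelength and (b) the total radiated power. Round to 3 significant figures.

(a) λ_max = b/T = 2.898×10⁻³/1.344×10⁴ = 2.156×10⁻⁷ m = 216 nm.
Surface area A = 4πR² = 4π(1.85×10¹⁰ m)² = 4.30084×10²¹ m².
(b) P = σAT⁴ = 5.670×10⁻⁸×4.30084×10²¹×(1.344×10⁴)⁴ = 7.96×10³⁰ W.

λ_max ≈ 216 nm; P ≈ 7.96×10³⁰ W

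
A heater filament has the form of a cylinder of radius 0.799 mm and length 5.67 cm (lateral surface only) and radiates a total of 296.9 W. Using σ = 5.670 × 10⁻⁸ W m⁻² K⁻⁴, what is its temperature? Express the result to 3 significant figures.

Lateral area A = 2πrL = 2π×7.99×10⁻⁴×0.0567 = 2.84649×10⁻⁴ m².
P = σAT⁴ ⇒ T = (P/(σA))^(1/4) = (296.9/(5.670×10⁻⁸×2.84649×10⁻⁴))^(1/4) = 2.07×10³ K.

T ≈ 2.07×10³ K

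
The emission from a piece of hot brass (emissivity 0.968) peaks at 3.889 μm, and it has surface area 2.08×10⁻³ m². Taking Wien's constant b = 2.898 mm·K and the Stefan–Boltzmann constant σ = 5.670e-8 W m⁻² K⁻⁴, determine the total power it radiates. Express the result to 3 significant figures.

P ≈ 35.2 W

Wien's law: T = b/λ_max = 2.898×10⁻³/3.889×10⁻⁶ = 745.179 K.
Area A = 2.08×10⁻³ m².
Then P = εσAT⁴ = 0.968×5.670×10⁻⁸×2.08×10⁻³×(745.179)⁴ = 35.2 W.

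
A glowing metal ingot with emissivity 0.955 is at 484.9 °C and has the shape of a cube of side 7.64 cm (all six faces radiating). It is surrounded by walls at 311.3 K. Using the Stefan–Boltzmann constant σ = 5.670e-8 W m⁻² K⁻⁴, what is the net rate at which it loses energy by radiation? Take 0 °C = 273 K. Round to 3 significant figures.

Net loss ≈ 608 W

T = 484.9 °C + 273 = 757.9 K.
Area A = 6s² = 6×(0.0764 m)² = 0.0350218 m².
Net radiated power P_net = εσA(T⁴ − T₀⁴) = 0.955×5.670×10⁻⁸×0.0350218×(757.9⁴ − 311.3⁴).
T⁴ − T₀⁴ = 3.29950×10¹¹ − 9.39110×10⁹ = 3.20559×10¹¹ K⁴, so P_net = 608 W.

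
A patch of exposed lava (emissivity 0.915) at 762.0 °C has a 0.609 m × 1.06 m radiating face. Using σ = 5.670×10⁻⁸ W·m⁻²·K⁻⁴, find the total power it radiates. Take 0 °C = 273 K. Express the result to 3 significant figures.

P ≈ 3.84×10⁴ W

T = 762.0 °C + 273 = 1035.0 K.
Area A = 0.609 × 1.06 = 0.64554 m².
P = εσAT⁴ = 0.915 × 5.670×10⁻⁸ × 0.64554 × (1035.0)⁴ = 3.84×10⁴ W.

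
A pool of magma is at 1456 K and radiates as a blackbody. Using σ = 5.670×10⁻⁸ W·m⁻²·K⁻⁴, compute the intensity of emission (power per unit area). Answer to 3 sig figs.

Stefan–Boltzmann: I = σT⁴ = 5.670×10⁻⁸ × (1456)⁴ = 2.55×10⁵ W/m².

I ≈ 2.55×10⁵ W/m²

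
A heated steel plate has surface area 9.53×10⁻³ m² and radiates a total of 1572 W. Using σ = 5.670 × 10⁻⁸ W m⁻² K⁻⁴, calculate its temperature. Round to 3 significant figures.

T ≈ 1.31×10³ K

Area A = 9.53×10⁻³ m².
P = σAT⁴ ⇒ T = (P/(σA))^(1/4) = (1572/(5.670×10⁻⁸×9.53×10⁻³))^(1/4) = 1.31×10³ K.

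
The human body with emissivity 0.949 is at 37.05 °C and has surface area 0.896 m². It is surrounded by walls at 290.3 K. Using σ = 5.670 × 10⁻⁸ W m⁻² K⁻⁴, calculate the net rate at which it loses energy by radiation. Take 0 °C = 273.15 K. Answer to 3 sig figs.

T = 37.05 °C + 273.15 = 310.20 K.
Area A = 0.896 m².
Net radiated power P_net = εσA(T⁴ − T₀⁴) = 0.949×5.670×10⁻⁸×0.896×(310.20⁴ − 290.3⁴).
T⁴ − T₀⁴ = 9.25907×10⁹ − 7.10212×10⁹ = 2.15695×10⁹ K⁴, so P_net = 104 W.

Net loss ≈ 104 W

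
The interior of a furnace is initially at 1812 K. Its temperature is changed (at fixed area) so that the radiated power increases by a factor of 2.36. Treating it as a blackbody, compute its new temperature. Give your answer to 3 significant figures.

T₂ ≈ 2.25×10³ K

P ∝ T⁴, so T₂/T₁ = (P₂/P₁)^(1/4) = (2.36)^(1/4) = 1.23945.
T₂ = 1812 × 1.23945 = 2.25×10³ K.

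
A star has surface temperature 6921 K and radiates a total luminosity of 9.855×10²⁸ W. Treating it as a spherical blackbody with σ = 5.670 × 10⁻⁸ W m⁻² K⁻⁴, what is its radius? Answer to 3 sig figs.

R ≈ 7.76×10⁹ m

L = 4πR²σT⁴ ⇒ R = √(L/(4πσT⁴)).
σT⁴ = 1.30094×10⁸ W/m², so R = √(9.855×10²⁸/(4π×1.30094×10⁸)) = 7.76×10⁹ m.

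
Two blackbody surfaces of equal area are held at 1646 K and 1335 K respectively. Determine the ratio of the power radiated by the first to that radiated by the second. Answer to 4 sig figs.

P₁/P₂ ≈ 2.311

With equal areas, P₁/P₂ = (T₁/T₂)⁴ = (1646/1335)⁴ = 2.311.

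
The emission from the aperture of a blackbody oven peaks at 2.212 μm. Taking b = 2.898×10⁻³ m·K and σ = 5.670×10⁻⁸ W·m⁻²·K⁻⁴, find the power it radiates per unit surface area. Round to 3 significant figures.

I ≈ 1.67×10⁵ W/m²

Wien's law: T = b/λ_max = 2.898×10⁻³/2.212×10⁻⁶ = 1310.13 K.
Then I = σT⁴ = 5.670×10⁻⁸×(1310.13)⁴ = 1.67×10⁵ W/m².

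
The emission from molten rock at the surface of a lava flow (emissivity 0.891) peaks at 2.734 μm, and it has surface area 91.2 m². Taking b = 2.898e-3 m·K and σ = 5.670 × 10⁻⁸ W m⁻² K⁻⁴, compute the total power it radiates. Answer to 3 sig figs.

Wien's law: T = b/λ_max = 2.898×10⁻³/2.734×10⁻⁶ = 1059.99 K.
Area A = 91.2 m².
Then P = εσAT⁴ = 0.891×5.670×10⁻⁸×91.2×(1059.99)⁴ = 5.82×10⁶ W.

P ≈ 5.82×10⁶ W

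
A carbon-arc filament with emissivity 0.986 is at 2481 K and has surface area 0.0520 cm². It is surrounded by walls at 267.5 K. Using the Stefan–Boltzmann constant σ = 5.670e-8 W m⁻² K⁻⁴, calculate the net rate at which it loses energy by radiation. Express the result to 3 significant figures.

Area A = 0.0520 cm² = 5.20×10⁻⁶ m².
Net radiated power P_net = εσA(T⁴ − T₀⁴) = 0.986×5.670×10⁻⁸×5.20×10⁻⁶×(2481⁴ − 267.5⁴).
T⁴ − T₀⁴ = 3.78885×10¹³ − 5.12030×10⁹ = 3.78834×10¹³ K⁴, so P_net = 11.0 W.

Net loss ≈ 11.0 W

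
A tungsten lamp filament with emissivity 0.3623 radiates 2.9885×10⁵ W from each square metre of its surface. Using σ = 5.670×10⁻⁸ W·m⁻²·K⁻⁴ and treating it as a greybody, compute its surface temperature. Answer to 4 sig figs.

I = εσT⁴, so T = (I/εσ)^(1/4) = (2.9885×10⁵/(0.3623×5.670×10⁻⁸))^(1/4) = 1953 K.

T ≈ 1953 K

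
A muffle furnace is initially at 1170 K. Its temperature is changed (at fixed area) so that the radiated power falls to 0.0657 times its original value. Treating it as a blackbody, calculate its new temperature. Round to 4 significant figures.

T₂ ≈ 592.3 K

P ∝ T⁴, so T₂/T₁ = (P₂/P₁)^(1/4) = (0.0657)^(1/4) = 0.506281.
T₂ = 1170 × 0.506281 = 592.3 K.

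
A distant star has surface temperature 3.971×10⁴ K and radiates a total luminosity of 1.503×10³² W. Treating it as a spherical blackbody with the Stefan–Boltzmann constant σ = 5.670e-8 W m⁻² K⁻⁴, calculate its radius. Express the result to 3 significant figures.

R ≈ 9.21×10⁹ m

L = 4πR²σT⁴ ⇒ R = √(L/(4πσT⁴)).
σT⁴ = 1.40988×10¹¹ W/m², so R = √(1.503×10³²/(4π×1.40988×10¹¹)) = 9.21×10⁹ m.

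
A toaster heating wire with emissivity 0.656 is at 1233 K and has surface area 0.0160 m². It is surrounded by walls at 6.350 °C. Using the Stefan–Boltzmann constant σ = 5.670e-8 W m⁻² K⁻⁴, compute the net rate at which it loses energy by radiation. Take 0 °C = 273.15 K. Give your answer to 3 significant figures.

Surroundings: T = 6.350 °C + 273.15 = 279.500 K.
Area A = 0.0160 m².
Net radiated power P_net = εσA(T⁴ − T₀⁴) = 0.656×5.670×10⁻⁸×0.0160×(1233⁴ − 279.500⁴).
T⁴ − T₀⁴ = 2.31128×10¹² − 6.10277×10⁹ = 2.30518×10¹² K⁴, so P_net = 1.37×10³ W.

Net loss ≈ 1.37×10³ W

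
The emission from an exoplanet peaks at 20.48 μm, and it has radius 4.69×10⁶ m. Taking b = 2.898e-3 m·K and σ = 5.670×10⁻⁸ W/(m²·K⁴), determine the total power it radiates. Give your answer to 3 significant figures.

P ≈ 6.28×10¹⁵ W

Wien's law: T = b/λ_max = 2.898×10⁻³/2.048×10⁻⁵ = 141.504 K.
Surface area A = 4πR² = 4π(4.69×10⁶ m)² = 2.76411×10¹⁴ m².
Then P = σAT⁴ = 5.670×10⁻⁸×2.76411×10¹⁴×(141.504)⁴ = 6.28×10¹⁵ W.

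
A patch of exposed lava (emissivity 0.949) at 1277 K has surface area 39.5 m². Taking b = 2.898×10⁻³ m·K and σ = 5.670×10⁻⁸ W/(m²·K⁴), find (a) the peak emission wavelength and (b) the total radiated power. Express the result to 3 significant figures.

(a) λ_max = b/T = 2.898×10⁻³/1277 = 2.269×10⁻⁶ m = 2.27 μm.
Area A = 39.5 m².
(b) P = εσAT⁴ = 0.949×5.670×10⁻⁸×39.5×(1277)⁴ = 5.65×10⁶ W.

λ_max ≈ 2.27 μm; P ≈ 5.65×10⁶ W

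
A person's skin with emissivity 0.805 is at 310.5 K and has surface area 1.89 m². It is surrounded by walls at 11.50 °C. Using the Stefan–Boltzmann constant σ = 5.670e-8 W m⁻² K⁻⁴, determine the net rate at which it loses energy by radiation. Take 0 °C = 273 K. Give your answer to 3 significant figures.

Surroundings: T = 11.50 °C + 273 = 284.50 K.
Area A = 1.89 m².
Net radiated power P_net = εσA(T⁴ − T₀⁴) = 0.805×5.670×10⁻⁸×1.89×(310.5⁴ − 284.50⁴).
T⁴ − T₀⁴ = 9.29494×10⁹ − 6.55132×10⁹ = 2.74362×10⁹ K⁴, so P_net = 237 W.

Net loss ≈ 237 W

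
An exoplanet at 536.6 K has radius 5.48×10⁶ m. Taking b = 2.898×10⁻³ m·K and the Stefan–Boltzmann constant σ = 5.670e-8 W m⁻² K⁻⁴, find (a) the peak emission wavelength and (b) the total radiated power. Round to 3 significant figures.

λ_max ≈ 5.40 μm; P ≈ 1.77×10¹⁸ W

(a) λ_max = b/T = 2.898×10⁻³/536.6 = 5.401×10⁻⁶ m = 5.40 μm.
Surface area A = 4πR² = 4π(5.48×10⁶ m)² = 3.77373×10¹⁴ m².
(b) P = σAT⁴ = 5.670×10⁻⁸×3.77373×10¹⁴×(536.6)⁴ = 1.77×10¹⁸ W.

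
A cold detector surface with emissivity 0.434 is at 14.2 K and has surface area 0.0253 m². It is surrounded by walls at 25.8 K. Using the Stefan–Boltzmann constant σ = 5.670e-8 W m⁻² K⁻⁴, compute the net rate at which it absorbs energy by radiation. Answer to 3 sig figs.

Net gain ≈ 2.51×10⁻⁴ W

Area A = 0.0253 m².
Net radiated power P_net = εσA(T⁴ − T₀⁴) = 0.434×5.670×10⁻⁸×0.0253×(14.2⁴ − 25.8⁴).
T⁴ − T₀⁴ = 40658.7 − 4.43077×10⁵ = -4.02418×10⁵ K⁴, so P_net = -2.51×10⁻⁴ W — negative, meaning a net gain of 2.51×10⁻⁴ W.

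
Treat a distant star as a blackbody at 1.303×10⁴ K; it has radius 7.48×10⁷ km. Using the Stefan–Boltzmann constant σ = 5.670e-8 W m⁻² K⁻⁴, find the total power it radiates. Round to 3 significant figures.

P ≈ 1.15×10³² W

Surface area A = 4πR² = 4π(7.48×10¹⁰ m)² = 7.03093×10²² m².
P = σAT⁴ = 5.670×10⁻⁸ × 7.03093×10²² × (1.303×10⁴)⁴ = 1.15×10³² W.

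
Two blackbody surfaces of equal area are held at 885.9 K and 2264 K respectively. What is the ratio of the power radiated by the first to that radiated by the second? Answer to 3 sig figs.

With equal areas, P₁/P₂ = (T₁/T₂)⁴ = (885.9/2264)⁴ = 0.0234.

P₁/P₂ ≈ 0.0234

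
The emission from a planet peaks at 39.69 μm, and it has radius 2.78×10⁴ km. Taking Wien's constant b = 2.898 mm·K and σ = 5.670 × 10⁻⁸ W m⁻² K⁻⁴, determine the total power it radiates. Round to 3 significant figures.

P ≈ 1.57×10¹⁶ W

Wien's law: T = b/λ_max = 2.898×10⁻³/3.969×10⁻⁵ = 73.0159 K.
Surface area A = 4πR² = 4π(2.78×10⁷ m)² = 9.71179×10¹⁵ m².
Then P = σAT⁴ = 5.670×10⁻⁸×9.71179×10¹⁵×(73.0159)⁴ = 1.57×10¹⁶ W.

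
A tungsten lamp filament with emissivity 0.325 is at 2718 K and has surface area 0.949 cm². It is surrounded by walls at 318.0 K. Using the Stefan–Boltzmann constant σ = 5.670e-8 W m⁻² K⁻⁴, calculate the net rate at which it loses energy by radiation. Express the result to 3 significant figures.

Area A = 0.949 cm² = 9.49×10⁻⁵ m².
Net radiated power P_net = εσA(T⁴ − T₀⁴) = 0.325×5.670×10⁻⁸×9.49×10⁻⁵×(2718⁴ − 318.0⁴).
T⁴ − T₀⁴ = 5.45755×10¹³ − 1.02261×10¹⁰ = 5.45653×10¹³ K⁴, so P_net = 95.4 W.

Net loss ≈ 95.4 W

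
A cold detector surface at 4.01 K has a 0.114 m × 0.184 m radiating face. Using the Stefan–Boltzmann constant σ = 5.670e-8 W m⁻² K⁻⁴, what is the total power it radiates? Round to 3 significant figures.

P ≈ 3.08×10⁻⁷ W

Area A = 0.114 × 0.184 = 0.020976 m².
P = σAT⁴ = 5.670×10⁻⁸ × 0.020976 × (4.01)⁴ = 3.08×10⁻⁷ W.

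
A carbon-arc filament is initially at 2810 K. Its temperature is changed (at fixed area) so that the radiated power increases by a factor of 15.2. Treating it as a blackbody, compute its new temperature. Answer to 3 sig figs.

P ∝ T⁴, so T₂/T₁ = (P₂/P₁)^(1/4) = (15.2)^(1/4) = 1.97452.
T₂ = 2810 × 1.97452 = 5.55×10³ K.

T₂ ≈ 5.55×10³ K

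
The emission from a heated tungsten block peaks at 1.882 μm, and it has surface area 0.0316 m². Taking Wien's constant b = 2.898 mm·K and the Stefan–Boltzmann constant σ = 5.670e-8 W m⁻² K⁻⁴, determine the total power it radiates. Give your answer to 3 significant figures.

Wien's law: T = b/λ_max = 2.898×10⁻³/1.882×10⁻⁶ = 1539.85 K.
Area A = 0.0316 m².
Then P = σAT⁴ = 5.670×10⁻⁸×0.0316×(1539.85)⁴ = 1.01×10⁴ W.

P ≈ 1.01×10⁴ W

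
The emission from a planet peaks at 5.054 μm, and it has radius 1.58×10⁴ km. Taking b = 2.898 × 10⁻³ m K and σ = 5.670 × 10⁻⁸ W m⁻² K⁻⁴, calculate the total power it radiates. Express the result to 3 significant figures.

P ≈ 1.92×10¹⁹ W

Wien's law: T = b/λ_max = 2.898×10⁻³/5.054×10⁻⁶ = 573.407 K.
Surface area A = 4πR² = 4π(1.58×10⁷ m)² = 3.13707×10¹⁵ m².
Then P = σAT⁴ = 5.670×10⁻⁸×3.13707×10¹⁵×(573.407)⁴ = 1.92×10¹⁹ W.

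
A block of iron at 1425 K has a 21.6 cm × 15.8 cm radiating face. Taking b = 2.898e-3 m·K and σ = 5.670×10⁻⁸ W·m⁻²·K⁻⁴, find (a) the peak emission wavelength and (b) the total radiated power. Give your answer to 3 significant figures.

(a) λ_max = b/T = 2.898×10⁻³/1425 = 2.034×10⁻⁶ m = 2.03 μm.
Area A = 0.216 × 0.158 = 0.034128 m².
(b) P = σAT⁴ = 5.670×10⁻⁸×0.034128×(1425)⁴ = 7.98×10³ W.

λ_max ≈ 2.03 μm; P ≈ 7.98×10³ W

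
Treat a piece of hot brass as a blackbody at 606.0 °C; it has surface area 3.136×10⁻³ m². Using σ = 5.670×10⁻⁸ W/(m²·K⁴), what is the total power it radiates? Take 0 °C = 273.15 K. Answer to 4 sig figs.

T = 606.0 °C + 273.15 = 879.15 K.
Area A = 3.136×10⁻³ m².
P = σAT⁴ = 5.670×10⁻⁸ × 3.136×10⁻³ × (879.15)⁴ = 106.2 W.

P ≈ 106.2 W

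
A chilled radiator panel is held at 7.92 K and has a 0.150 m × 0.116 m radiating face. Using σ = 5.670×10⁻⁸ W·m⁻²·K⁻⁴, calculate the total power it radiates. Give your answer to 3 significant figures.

Area A = 0.150 × 0.116 = 0.0174 m².
P = σAT⁴ = 5.670×10⁻⁸ × 0.0174 × (7.92)⁴ = 3.88×10⁻⁶ W.

P ≈ 3.88×10⁻⁶ W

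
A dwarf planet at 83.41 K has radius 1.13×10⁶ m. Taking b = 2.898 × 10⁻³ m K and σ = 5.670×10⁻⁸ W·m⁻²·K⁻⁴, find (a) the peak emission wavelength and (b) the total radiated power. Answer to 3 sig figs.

(a) λ_max = b/T = 2.898×10⁻³/83.41 = 3.474×10⁻⁵ m = 34.7 μm.
Surface area A = 4πR² = 4π(1.13×10⁶ m)² = 1.60460×10¹³ m².
(b) P = σAT⁴ = 5.670×10⁻⁸×1.60460×10¹³×(83.41)⁴ = 4.40×10¹³ W.

λ_max ≈ 34.7 μm; P ≈ 4.40×10¹³ W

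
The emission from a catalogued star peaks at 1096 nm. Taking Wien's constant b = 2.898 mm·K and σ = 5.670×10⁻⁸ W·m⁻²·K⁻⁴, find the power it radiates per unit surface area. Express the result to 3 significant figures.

Wien's law: T = b/λ_max = 2.898×10⁻³/1.096×10⁻⁶ = 2644.16 K.
Then I = σT⁴ = 5.670×10⁻⁸×(2644.16)⁴ = 2.77×10⁶ W/m².

I ≈ 2.77×10⁶ W/m²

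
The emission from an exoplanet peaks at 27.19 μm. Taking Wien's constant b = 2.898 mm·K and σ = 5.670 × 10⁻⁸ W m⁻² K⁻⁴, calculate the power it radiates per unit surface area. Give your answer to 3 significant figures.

Wien's law: T = b/λ_max = 2.898×10⁻³/2.719×10⁻⁵ = 106.583 K.
Then I = σT⁴ = 5.670×10⁻⁸×(106.583)⁴ = 7.32 W/m².

I ≈ 7.32 W/m²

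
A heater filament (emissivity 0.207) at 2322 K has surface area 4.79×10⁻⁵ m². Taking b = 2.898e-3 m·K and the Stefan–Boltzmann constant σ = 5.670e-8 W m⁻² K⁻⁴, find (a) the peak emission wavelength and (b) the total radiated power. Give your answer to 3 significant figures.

λ_max ≈ 1.25 μm; P ≈ 16.3 W

(a) λ_max = b/T = 2.898×10⁻³/2322 = 1.248×10⁻⁶ m = 1.25 μm.
Area A = 4.79×10⁻⁵ m².
(b) P = εσAT⁴ = 0.207×5.670×10⁻⁸×4.79×10⁻⁵×(2322)⁴ = 16.3 W.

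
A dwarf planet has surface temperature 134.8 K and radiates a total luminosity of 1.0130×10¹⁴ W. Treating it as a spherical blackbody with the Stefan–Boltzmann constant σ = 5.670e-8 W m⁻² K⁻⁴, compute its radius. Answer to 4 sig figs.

R ≈ 6.562×10⁵ m

L = 4πR²σT⁴ ⇒ R = √(L/(4πσT⁴)).
σT⁴ = 18.7216 W/m², so R = √(1.0130×10¹⁴/(4π×18.7216)) = 6.562×10⁵ m.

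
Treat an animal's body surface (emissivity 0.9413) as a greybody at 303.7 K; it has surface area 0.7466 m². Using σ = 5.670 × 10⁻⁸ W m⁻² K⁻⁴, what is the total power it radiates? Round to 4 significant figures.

Area A = 0.7466 m².
P = εσAT⁴ = 0.9413 × 5.670×10⁻⁸ × 0.7466 × (303.7)⁴ = 339.0 W.

P ≈ 339.0 W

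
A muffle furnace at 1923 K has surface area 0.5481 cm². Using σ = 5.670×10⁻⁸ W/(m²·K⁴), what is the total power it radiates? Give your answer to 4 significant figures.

Area A = 0.5481 cm² = 5.481×10⁻⁵ m².
P = σAT⁴ = 5.670×10⁻⁸ × 5.481×10⁻⁵ × (1923)⁴ = 42.50 W.

P ≈ 42.50 W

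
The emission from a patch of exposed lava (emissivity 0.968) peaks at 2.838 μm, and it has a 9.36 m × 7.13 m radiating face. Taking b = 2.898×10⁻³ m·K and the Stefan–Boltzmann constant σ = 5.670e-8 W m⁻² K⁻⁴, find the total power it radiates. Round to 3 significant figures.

Wien's law: T = b/λ_max = 2.898×10⁻³/2.838×10⁻⁶ = 1021.14 K.
Area A = 9.36 × 7.13 = 66.7368 m².
Then P = εσAT⁴ = 0.968×5.670×10⁻⁸×66.7368×(1021.14)⁴ = 3.98×10⁶ W.

P ≈ 3.98×10⁶ W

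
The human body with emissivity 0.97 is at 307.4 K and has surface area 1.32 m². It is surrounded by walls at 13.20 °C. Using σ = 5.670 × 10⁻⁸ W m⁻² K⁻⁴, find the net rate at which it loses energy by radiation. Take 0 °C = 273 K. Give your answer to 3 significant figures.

Surroundings: T = 13.20 °C + 273 = 286.20 K.
Area A = 1.32 m².
Net radiated power P_net = εσA(T⁴ − T₀⁴) = 0.97×5.670×10⁻⁸×1.32×(307.4⁴ − 286.20⁴).
T⁴ − T₀⁴ = 8.92926×10⁹ − 6.70932×10⁹ = 2.21994×10⁹ K⁴, so P_net = 161 W.

Net loss ≈ 161 W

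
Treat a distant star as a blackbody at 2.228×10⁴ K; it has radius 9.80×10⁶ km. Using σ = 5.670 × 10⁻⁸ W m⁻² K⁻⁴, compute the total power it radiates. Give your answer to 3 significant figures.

P ≈ 1.69×10³¹ W

Surface area A = 4πR² = 4π(9.80×10⁹ m)² = 1.20687×10²¹ m².
P = σAT⁴ = 5.670×10⁻⁸ × 1.20687×10²¹ × (2.228×10⁴)⁴ = 1.69×10³¹ W.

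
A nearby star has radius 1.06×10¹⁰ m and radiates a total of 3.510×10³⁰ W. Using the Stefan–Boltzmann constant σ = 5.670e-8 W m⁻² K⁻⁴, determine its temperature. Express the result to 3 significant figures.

Surface area A = 4πR² = 4π(1.06×10¹⁰ m)² = 1.41196×10²¹ m².
P = σAT⁴ ⇒ T = (P/(σA))^(1/4) = (3.510×10³⁰/(5.670×10⁻⁸×1.41196×10²¹))^(1/4) = 1.45×10⁴ K.

T ≈ 1.45×10⁴ K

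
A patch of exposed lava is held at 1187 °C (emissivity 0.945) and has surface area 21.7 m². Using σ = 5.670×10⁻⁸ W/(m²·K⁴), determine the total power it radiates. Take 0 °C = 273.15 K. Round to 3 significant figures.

T = 1187 °C + 273.15 = 1460.15 K.
Area A = 21.7 m².
P = εσAT⁴ = 0.945 × 5.670×10⁻⁸ × 21.7 × (1460.15)⁴ = 5.29×10⁶ W.

P ≈ 5.29×10⁶ W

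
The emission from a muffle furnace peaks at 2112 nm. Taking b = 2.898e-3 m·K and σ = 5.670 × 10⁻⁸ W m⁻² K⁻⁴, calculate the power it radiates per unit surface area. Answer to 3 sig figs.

I ≈ 2.01×10⁵ W/m²

Wien's law: T = b/λ_max = 2.898×10⁻³/2.112×10⁻⁶ = 1372.16 K.
Then I = σT⁴ = 5.670×10⁻⁸×(1372.16)⁴ = 2.01×10⁵ W/m².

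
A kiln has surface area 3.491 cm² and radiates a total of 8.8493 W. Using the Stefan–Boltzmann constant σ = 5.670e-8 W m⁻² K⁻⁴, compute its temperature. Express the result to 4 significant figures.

Area A = 3.491 cm² = 3.491×10⁻⁴ m².
P = σAT⁴ ⇒ T = (P/(σA))^(1/4) = (8.8493/(5.670×10⁻⁸×3.491×10⁻⁴))^(1/4) = 817.7 K.

T ≈ 817.7 K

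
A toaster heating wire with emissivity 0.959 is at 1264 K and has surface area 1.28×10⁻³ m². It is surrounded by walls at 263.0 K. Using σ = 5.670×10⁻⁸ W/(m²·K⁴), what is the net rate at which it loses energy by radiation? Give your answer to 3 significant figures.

Net loss ≈ 177 W

Area A = 1.28×10⁻³ m².
Net radiated power P_net = εσA(T⁴ − T₀⁴) = 0.959×5.670×10⁻⁸×1.28×10⁻³×(1264⁴ − 263.0⁴).
T⁴ − T₀⁴ = 2.55263×10¹² − 4.78435×10⁹ = 2.54785×10¹² K⁴, so P_net = 177 W.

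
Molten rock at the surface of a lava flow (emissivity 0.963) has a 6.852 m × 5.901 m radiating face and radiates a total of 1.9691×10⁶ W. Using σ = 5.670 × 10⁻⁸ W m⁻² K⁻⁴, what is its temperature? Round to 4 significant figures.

Area A = 6.852 × 5.901 = 40.4337 m².
P = εσAT⁴ ⇒ T = (P/(εσA))^(1/4) = (1.9691×10⁶/(0.963×5.670×10⁻⁸×40.4337))^(1/4) = 971.8 K.

T ≈ 971.8 K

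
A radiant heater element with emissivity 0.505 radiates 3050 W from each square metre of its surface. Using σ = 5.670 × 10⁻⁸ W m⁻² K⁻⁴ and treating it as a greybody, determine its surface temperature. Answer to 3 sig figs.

I = εσT⁴, so T = (I/εσ)^(1/4) = (3050/(0.505×5.670×10⁻⁸))^(1/4) = 571 K.

T ≈ 571 K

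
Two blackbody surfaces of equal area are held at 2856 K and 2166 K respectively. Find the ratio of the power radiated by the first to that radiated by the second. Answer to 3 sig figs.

With equal areas, P₁/P₂ = (T₁/T₂)⁴ = (2856/2166)⁴ = 3.02.

P₁/P₂ ≈ 3.02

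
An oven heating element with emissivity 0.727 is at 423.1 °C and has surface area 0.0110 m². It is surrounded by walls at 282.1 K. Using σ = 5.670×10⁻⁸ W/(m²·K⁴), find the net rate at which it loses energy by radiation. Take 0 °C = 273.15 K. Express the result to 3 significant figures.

Net loss ≈ 104 W

T = 423.1 °C + 273.15 = 696.25 K.
Area A = 0.0110 m².
Net radiated power P_net = εσA(T⁴ − T₀⁴) = 0.727×5.670×10⁻⁸×0.0110×(696.25⁴ − 282.1⁴).
T⁴ − T₀⁴ = 2.34996×10¹¹ − 6.33304×10⁹ = 2.28663×10¹¹ K⁴, so P_net = 104 W.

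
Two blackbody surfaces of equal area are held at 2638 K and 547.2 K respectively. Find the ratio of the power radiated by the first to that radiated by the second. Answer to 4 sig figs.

With equal areas, P₁/P₂ = (T₁/T₂)⁴ = (2638/547.2)⁴ = 540.2.

P₁/P₂ ≈ 540.2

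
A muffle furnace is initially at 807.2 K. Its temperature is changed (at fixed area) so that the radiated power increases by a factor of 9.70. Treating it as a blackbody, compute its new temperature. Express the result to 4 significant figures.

T₂ ≈ 1425 K

P ∝ T⁴, so T₂/T₁ = (P₂/P₁)^(1/4) = (9.70)^(1/4) = 1.76479.
T₂ = 807.2 × 1.76479 = 1425 K.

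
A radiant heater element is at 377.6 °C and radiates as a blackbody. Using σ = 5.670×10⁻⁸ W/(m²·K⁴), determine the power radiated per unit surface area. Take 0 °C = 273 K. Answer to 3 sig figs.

I ≈ 1.02×10⁴ W/m²

T = 377.6 °C + 273 = 650.6 K.
Stefan–Boltzmann: I = σT⁴ = 5.670×10⁻⁸ × (650.6)⁴ = 1.02×10⁴ W/m².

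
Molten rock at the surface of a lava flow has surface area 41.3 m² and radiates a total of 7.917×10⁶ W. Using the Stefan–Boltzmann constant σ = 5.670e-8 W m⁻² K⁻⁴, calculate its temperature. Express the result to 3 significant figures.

Area A = 41.3 m².
P = σAT⁴ ⇒ T = (P/(σA))^(1/4) = (7.917×10⁶/(5.670×10⁻⁸×41.3))^(1/4) = 1.36×10³ K.

T ≈ 1.36×10³ K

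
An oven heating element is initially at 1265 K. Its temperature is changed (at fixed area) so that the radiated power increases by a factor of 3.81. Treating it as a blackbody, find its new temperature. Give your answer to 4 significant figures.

T₂ ≈ 1767 K

P ∝ T⁴, so T₂/T₁ = (P₂/P₁)^(1/4) = (3.81)^(1/4) = 1.39711.
T₂ = 1265 × 1.39711 = 1767 K.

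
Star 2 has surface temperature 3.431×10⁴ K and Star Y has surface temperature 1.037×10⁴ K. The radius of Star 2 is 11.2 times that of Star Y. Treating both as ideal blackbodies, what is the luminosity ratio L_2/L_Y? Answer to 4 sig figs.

L ∝ R²T⁴, so L_2/L_Y = (R_2/R_Y)²(T_2/T_Y)⁴ = (11.2)² × (3.431×10⁴/1.037×10⁴)⁴ = 125.44 × 119.831 = 1.503×10⁴.

L_2/L_Y ≈ 1.503×10⁴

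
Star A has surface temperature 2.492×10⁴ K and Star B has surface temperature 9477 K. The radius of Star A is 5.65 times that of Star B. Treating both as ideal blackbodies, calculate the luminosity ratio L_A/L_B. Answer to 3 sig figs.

L ∝ R²T⁴, so L_A/L_B = (R_A/R_B)²(T_A/T_B)⁴ = (5.65)² × (2.492×10⁴/9477)⁴ = 31.9225 × 47.8089 = 1.53×10³.

L_A/L_B ≈ 1.53×10³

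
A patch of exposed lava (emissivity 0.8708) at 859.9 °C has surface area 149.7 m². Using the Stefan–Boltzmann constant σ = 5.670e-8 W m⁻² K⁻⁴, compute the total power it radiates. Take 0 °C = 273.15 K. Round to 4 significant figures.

T = 859.9 °C + 273.15 = 1133.05 K.
Area A = 149.7 m².
P = εσAT⁴ = 0.8708 × 5.670×10⁻⁸ × 149.7 × (1133.05)⁴ = 1.218×10⁷ W.

P ≈ 1.218×10⁷ W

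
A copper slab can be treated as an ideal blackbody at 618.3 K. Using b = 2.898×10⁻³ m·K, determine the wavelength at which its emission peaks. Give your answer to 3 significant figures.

Wien's displacement law: λ_max = b/T = (2.898×10⁻³ m·K)/(618.3 K) = 4.687×10⁻⁶ m.
That is 4.69 μm, in the infrared range.

λ_max ≈ 4.69 μm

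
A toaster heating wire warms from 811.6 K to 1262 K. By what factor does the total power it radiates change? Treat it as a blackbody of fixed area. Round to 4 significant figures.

P₂/P₁ ≈ 5.846

P ∝ T⁴, so P₂/P₁ = (T₂/T₁)⁴ = (1262/811.6)⁴ = (1.55495)⁴ = 5.846.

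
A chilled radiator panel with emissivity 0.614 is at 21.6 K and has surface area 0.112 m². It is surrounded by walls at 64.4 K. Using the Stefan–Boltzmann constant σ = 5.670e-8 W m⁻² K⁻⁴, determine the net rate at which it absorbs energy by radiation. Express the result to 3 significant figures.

Net gain ≈ 0.0662 W

Area A = 0.112 m².
Net radiated power P_net = εσA(T⁴ − T₀⁴) = 0.614×5.670×10⁻⁸×0.112×(21.6⁴ − 64.4⁴).
T⁴ − T₀⁴ = 2.17678×10⁵ − 1.72006×10⁷ = -1.69829×10⁷ K⁴, so P_net = -0.0662 W — negative, meaning a net gain of 0.0662 W.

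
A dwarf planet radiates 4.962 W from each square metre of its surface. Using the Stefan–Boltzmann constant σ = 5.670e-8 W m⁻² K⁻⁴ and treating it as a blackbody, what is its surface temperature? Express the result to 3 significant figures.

T ≈ 96.7 K

I = σT⁴, so T = (I/σ)^(1/4) = (4.962/(5.670×10⁻⁸))^(1/4) = 96.7 K.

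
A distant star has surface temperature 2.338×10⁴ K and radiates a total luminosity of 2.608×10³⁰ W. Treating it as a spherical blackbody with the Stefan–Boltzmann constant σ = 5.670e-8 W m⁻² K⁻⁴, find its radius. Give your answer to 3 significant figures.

L = 4πR²σT⁴ ⇒ R = √(L/(4πσT⁴)).
σT⁴ = 1.69419×10¹⁰ W/m², so R = √(2.608×10³⁰/(4π×1.69419×10¹⁰)) = 3.50×10⁹ m.

R ≈ 3.50×10⁹ m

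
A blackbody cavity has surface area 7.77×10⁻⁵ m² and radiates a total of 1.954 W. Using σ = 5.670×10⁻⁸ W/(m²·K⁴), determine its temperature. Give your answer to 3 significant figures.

Area A = 7.77×10⁻⁵ m².
P = σAT⁴ ⇒ T = (P/(σA))^(1/4) = (1.954/(5.670×10⁻⁸×7.77×10⁻⁵))^(1/4) = 816 K.

T ≈ 816 K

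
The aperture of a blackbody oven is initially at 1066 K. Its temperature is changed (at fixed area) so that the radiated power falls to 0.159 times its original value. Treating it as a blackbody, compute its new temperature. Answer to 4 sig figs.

P ∝ T⁴, so T₂/T₁ = (P₂/P₁)^(1/4) = (0.159)^(1/4) = 0.631465.
T₂ = 1066 × 0.631465 = 673.1 K.

T₂ ≈ 673.1 K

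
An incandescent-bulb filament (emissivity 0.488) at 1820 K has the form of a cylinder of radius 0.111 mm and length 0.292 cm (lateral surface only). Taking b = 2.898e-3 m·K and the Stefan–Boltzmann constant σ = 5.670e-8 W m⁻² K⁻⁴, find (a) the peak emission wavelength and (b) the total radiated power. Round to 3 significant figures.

λ_max ≈ 1.59×10³ nm; P ≈ 0.618 W

(a) λ_max = b/T = 2.898×10⁻³/1820 = 1.592×10⁻⁶ m = 1.59×10³ nm.
Lateral area A = 2πrL = 2π×1.11×10⁻⁴×2.92×10⁻³ = 2.03651×10⁻⁶ m².
(b) P = εσAT⁴ = 0.488×5.670×10⁻⁸×2.03651×10⁻⁶×(1820)⁴ = 0.618 W.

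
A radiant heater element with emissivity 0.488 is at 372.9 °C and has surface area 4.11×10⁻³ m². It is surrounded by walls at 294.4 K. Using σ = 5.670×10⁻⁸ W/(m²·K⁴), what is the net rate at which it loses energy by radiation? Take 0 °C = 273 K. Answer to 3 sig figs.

Net loss ≈ 18.9 W

T = 372.9 °C + 273 = 645.9 K.
Area A = 4.11×10⁻³ m².
Net radiated power P_net = εσA(T⁴ − T₀⁴) = 0.488×5.670×10⁻⁸×4.11×10⁻³×(645.9⁴ − 294.4⁴).
T⁴ − T₀⁴ = 1.74045×10¹¹ − 7.51192×10⁹ = 1.66533×10¹¹ K⁴, so P_net = 18.9 W.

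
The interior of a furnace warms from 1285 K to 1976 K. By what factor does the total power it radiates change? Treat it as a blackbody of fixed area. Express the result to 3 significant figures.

P₂/P₁ ≈ 5.59

P ∝ T⁴, so P₂/P₁ = (T₂/T₁)⁴ = (1976/1285)⁴ = (1.53774)⁴ = 5.59.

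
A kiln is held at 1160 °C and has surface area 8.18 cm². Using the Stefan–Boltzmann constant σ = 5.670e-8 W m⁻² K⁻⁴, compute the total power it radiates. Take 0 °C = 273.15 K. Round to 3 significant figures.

T = 1160 °C + 273.15 = 1433.15 K.
Area A = 8.18 cm² = 8.18×10⁻⁴ m².
P = σAT⁴ = 5.670×10⁻⁸ × 8.18×10⁻⁴ × (1433.15)⁴ = 196 W.

P ≈ 196 W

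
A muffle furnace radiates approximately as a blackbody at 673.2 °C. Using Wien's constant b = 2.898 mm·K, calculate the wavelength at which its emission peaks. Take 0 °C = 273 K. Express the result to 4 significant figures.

λ_max ≈ 3.063 μm

T = 673.2 °C + 273 = 946.2 K.
Wien's displacement law: λ_max = b/T = (2.898×10⁻³ m·K)/(946.2 K) = 3.0628×10⁻⁶ m.
That is 3.063 μm, in the infrared range.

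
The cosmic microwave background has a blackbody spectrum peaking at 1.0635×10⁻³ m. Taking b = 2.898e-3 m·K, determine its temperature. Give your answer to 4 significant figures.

Wien's law gives T = b/λ_max = (2.898×10⁻³ m·K)/(1.0635×10⁻³ m) = 2.725 K.

T ≈ 2.725 K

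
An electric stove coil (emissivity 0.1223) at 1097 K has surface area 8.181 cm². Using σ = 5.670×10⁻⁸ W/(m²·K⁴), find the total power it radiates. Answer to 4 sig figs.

P ≈ 8.216 W

Area A = 8.181 cm² = 8.181×10⁻⁴ m².
P = εσAT⁴ = 0.1223 × 5.670×10⁻⁸ × 8.181×10⁻⁴ × (1097)⁴ = 8.216 W.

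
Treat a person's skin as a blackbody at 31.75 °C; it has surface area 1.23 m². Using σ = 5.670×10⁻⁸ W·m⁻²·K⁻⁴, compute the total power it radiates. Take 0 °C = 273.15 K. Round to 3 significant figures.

P ≈ 603 W

T = 31.75 °C + 273.15 = 304.90 K.
Area A = 1.23 m².
P = σAT⁴ = 5.670×10⁻⁸ × 1.23 × (304.90)⁴ = 603 W.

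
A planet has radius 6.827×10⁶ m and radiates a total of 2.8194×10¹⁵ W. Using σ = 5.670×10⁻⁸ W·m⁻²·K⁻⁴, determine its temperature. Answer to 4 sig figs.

Surface area A = 4πR² = 4π(6.827×10⁶ m)² = 5.85693×10¹⁴ m².
P = σAT⁴ ⇒ T = (P/(σA))^(1/4) = (2.8194×10¹⁵/(5.670×10⁻⁸×5.85693×10¹⁴))^(1/4) = 95.99 K.

T ≈ 95.99 K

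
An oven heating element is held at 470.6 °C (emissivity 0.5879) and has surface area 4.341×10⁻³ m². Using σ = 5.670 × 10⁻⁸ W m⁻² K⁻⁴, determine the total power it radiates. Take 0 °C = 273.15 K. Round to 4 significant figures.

T = 470.6 °C + 273.15 = 743.75 K.
Area A = 4.341×10⁻³ m².
P = εσAT⁴ = 0.5879 × 5.670×10⁻⁸ × 4.341×10⁻³ × (743.75)⁴ = 44.28 W.

P ≈ 44.28 W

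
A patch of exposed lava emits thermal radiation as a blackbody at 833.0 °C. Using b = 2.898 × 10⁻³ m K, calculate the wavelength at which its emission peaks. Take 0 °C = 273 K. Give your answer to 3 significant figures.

λ_max ≈ 2.62 μm

T = 833.0 °C + 273 = 1106.0 K.
Wien's displacement law: λ_max = b/T = (2.898×10⁻³ m·K)/(1106.0 K) = 2.620×10⁻⁶ m.
That is 2.62 μm, in the infrared range.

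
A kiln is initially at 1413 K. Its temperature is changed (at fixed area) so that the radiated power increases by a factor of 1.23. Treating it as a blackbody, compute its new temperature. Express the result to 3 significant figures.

T₂ ≈ 1.49×10³ K

P ∝ T⁴, so T₂/T₁ = (P₂/P₁)^(1/4) = (1.23)^(1/4) = 1.05312.
T₂ = 1413 × 1.05312 = 1.49×10³ K.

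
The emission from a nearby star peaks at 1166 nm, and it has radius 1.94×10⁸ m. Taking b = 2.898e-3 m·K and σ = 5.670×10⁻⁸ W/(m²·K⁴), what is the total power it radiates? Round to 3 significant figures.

P ≈ 1.02×10²⁴ W

Wien's law: T = b/λ_max = 2.898×10⁻³/1.166×10⁻⁶ = 2485.42 K.
Surface area A = 4πR² = 4π(1.94×10⁸ m)² = 4.72948×10¹⁷ m².
Then P = σAT⁴ = 5.670×10⁻⁸×4.72948×10¹⁷×(2485.42)⁴ = 1.02×10²⁴ W.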